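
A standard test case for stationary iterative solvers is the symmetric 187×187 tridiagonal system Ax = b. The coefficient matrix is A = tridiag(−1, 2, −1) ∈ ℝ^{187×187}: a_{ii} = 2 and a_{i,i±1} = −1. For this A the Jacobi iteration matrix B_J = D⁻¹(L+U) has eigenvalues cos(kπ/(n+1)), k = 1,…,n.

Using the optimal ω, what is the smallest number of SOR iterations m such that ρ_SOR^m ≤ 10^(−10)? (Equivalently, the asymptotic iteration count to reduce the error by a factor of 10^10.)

With n=187, ρ(Jacobi) = cos(π/188) = 0.9998604.
√(1−ρ_J²) simplifies to sin(π/188) = 0.0167098.
So ω* = 2/1.0167098 = 1.9671297 (Young).
ρ_SOR = ω* − 1 ≈ 0.9671297.
(0.9671297)^m ≤ 10^{−10}  ⇒  m·ln(0.9671297) ≤ −10·ln10  ⇒  m ≥ 688.930  ⇒  m = 689

m = 689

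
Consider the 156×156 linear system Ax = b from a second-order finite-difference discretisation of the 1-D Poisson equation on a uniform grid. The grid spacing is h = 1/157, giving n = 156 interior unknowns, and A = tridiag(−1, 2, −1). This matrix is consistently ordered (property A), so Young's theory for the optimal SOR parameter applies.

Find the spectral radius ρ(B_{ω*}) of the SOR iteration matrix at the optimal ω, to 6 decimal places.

ρ_SOR = 0.960767

spectrum of D⁻¹(L+U) = {cos(kπ/157) : 1≤k≤156}; ρ_J = cos(π/157) = 0.999800.
1 − cos²(π/157) = sin²(π/157) ⇒ √(1−ρ_J²) = sin(π/157) = 0.0200088.
ω* = 2/(1 + 0.0200088) = 2/1.0200088 = 1.960767.
ρ_SOR = ω* − 1 ≈ 0.960767.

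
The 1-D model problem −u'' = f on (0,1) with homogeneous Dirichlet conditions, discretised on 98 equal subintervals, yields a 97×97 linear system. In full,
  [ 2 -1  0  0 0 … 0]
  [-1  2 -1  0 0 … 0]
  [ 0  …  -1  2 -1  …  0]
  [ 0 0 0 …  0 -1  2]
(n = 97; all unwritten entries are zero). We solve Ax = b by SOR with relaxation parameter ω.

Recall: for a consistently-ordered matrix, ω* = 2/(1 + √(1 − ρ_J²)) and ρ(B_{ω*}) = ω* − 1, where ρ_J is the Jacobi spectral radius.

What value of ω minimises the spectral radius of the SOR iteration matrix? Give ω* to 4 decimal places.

With n=97, ρ(Jacobi) = cos(π/98) = 0.9995.
√(1−ρ_J²) simplifies to sin(π/98) = 0.03205.
Then 2/(1+√(1−ρ_J²)) = 2/(1+0.03205); ω* = 2/1.03205 = 1.9379.
and ρ(B_{ω*}) = 1.9379 − 1 = 0.9379.

ω* = 1.9379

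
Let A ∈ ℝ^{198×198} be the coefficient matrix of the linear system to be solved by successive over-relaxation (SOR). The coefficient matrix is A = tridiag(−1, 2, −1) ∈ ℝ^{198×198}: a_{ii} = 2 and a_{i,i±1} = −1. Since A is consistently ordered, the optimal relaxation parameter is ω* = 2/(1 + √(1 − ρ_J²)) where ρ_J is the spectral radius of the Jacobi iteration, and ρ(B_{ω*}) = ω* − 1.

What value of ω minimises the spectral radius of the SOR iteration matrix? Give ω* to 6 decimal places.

ω* = 1.968918

B_J for the 198×198 system has eigenvalues cos(kπ/199); ρ_J = cos(π/199) = 0.999875.
1 − cos²(π/199) = sin²(π/199) ⇒ √(1−ρ_J²) = sin(π/199) = 0.0157862.
ω* = 2/(1+0.0157862) = 1.968918
Hence ρ(B_{ω*}) = 1.968918 − 1 = 0.968918.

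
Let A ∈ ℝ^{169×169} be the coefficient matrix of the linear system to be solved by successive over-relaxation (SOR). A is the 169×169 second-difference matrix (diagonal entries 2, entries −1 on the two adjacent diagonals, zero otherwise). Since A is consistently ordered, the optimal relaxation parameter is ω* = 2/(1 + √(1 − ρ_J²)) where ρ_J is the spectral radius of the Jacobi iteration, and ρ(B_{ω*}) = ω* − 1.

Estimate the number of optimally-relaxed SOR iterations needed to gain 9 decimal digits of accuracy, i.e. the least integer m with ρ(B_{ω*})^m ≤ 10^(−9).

½·tridiag(1,0,1) at n=169: λ_k = cos(kπ/170); max |λ| at k=1 ⇒ ρ_J = cos(π/170) ≈ 0.9998293.
1 − cos²(π/170) = sin²(π/170) ⇒ √(1−ρ_J²) = sin(π/170) = 0.0184789.
So ω* = 2/1.0184789 = 1.9637127 (Young).
[ρ_SOR] ω* − 1 = 0.9637127.
Need (0.9637127)^m ≤ 10^(−9): m ≥ 9·ln10/|ln 0.9637127| = 20.7233/0.0369621 = 560.663 ⇒ m = 561.

m = 561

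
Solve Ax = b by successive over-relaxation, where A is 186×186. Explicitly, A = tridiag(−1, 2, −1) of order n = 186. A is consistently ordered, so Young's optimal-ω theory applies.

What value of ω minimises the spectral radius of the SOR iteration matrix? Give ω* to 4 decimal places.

With n=186, ρ(Jacobi) = cos(π/187) = 0.9999.
1 − cos²(π/187) = sin²(π/187) ⇒ √(1−ρ_J²) = sin(π/187) = 0.01680.
[ω*] 2 ÷ (1 + 0.01680) = 2 ÷ 1.01680 = 1.9670.
ρ(B_{ω*}) = ω*−1 = 0.9670

ω* = 1.9670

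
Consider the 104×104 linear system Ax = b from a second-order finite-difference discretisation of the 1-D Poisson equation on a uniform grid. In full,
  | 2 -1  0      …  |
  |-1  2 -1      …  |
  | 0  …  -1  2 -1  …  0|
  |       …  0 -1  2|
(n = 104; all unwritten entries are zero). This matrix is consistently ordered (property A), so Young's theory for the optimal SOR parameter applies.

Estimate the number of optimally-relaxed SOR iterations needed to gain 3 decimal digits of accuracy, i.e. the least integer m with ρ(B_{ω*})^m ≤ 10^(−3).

ρ_J = max_k |cos(kπ/105)| = cos(π/105) = 0.9995524
root = sin(π/105) = 0.0299155  (since 1−cos² = sin²).
So ω* = 2/1.0299155 = 1.9419069 (Young).
ρ(B_{ω*}) = ω*−1 = 0.9419069
(0.9419069)^m ≤ 10^{−3}  ⇒  m·ln(0.9419069) ≤ −3·ln10  ⇒  m ≥ 115.420  ⇒  m = 116

m = 116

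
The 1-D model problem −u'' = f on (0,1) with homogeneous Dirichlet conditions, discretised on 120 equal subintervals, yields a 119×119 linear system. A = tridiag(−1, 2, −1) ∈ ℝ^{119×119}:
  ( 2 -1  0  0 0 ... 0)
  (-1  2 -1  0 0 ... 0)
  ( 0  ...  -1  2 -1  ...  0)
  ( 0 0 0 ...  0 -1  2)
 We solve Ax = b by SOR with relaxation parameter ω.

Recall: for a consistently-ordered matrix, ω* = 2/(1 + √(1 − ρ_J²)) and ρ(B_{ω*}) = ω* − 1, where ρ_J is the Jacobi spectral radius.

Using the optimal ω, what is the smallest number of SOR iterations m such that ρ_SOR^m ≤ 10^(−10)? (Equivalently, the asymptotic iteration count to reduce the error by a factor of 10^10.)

m = 440

n=119: λ(B_J) = 1 − λ(A)/2 = cos(kπ/120); k=1 gives ρ_J = 0.9996573.
root = sin(π/120) = 0.0261769  (since 1−cos² = sin²).
So ω* = 2/1.0261769 = 1.9489817 (Young).
ρ_SOR = ω* − 1 ≈ 0.9489817.
m ≥ 10·ln10 / (−ln 0.9489817) = 439.713; smallest integer m = 440.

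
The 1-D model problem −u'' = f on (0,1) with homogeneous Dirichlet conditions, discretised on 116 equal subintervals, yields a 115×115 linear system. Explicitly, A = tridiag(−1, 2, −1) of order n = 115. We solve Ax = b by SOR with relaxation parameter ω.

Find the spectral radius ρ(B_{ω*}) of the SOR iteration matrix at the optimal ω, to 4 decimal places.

ρ_J = max_k |cos(kπ/116)| = cos(π/116) = 0.9996
√(1−ρ_J²) simplifies to sin(π/116) = 0.02708.
Young: ω* = 2/(1+√(1−ρ_J²)) = 2/(1+0.02708) = 2/1.02708 = 1.9473.
and ρ(B_{ω*}) = 1.9473 − 1 = 0.9473.

ρ_SOR = 0.9473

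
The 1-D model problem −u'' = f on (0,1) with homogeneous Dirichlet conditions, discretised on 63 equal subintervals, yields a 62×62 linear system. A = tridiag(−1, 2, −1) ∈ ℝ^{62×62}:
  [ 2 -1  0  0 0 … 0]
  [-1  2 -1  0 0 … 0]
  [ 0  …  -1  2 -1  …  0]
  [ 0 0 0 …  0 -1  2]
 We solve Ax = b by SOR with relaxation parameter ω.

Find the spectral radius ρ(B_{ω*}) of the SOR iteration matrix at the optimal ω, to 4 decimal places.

ρ_SOR = 0.9050

With n=62, ρ(Jacobi) = cos(π/63) = 0.9988.
√(1 − cos²(π/63)) = sin(π/63) ≈ 0.04985.
ω* = 2 / (1 + 0.04985) = 2 / 1.04985 ≈ 1.9050.
Hence ρ(B_{ω*}) = 1.9050 − 1 = 0.9050.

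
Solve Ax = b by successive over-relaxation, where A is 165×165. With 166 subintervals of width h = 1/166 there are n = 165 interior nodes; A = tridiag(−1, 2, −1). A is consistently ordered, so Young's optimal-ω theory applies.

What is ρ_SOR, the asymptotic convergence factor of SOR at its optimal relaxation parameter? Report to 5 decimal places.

ρ_J = max_k |cos(kπ/166)| = cos(π/166) = 0.99982
√(1 − cos²(π/166)) = sin(π/166) ≈ 0.018924.
ω* = 2 / (1 + 0.018924) = 2 / 1.018924 ≈ 1.96285.
ρ_SOR = ω* − 1 ≈ 0.96285.

ρ_SOR = 0.96285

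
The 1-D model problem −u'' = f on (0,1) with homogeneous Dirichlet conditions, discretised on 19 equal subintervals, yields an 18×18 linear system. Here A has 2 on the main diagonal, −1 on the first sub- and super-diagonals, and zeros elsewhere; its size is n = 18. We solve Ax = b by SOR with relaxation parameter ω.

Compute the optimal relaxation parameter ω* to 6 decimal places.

ω* = 1.717336

spectrum of D⁻¹(L+U) = {cos(kπ/19) : 1≤k≤18}; ρ_J = cos(π/19) = 0.986361.
√(1−ρ_J²) = |sin(π/19)| = 0.1645946
Then 2/(1+√(1−ρ_J²)) = 2/(1+0.1645946); ω* = 2/1.1645946 = 1.717336.
ρ_SOR = ω* − 1 ≈ 0.717336.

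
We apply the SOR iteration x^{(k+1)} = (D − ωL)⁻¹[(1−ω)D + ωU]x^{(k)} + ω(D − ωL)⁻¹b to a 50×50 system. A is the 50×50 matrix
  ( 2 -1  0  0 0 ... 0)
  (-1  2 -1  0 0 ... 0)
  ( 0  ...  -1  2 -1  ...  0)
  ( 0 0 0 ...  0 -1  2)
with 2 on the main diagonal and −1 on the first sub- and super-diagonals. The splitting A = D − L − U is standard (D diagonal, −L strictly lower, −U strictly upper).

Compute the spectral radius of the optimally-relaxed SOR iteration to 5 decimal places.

ρ_SOR = 0.88402

½·tridiag(1,0,1) at n=50: λ_k = cos(kπ/51); max |λ| at k=1 ⇒ ρ_J = cos(π/51) ≈ 0.99810.
√(1 − cos²(π/51)) = sin(π/51) ≈ 0.061561.
So ω* = 2/1.061561 = 1.88402 (Young).
ρ_SOR = ω* − 1 = 1.88402 − 1 = 0.88402.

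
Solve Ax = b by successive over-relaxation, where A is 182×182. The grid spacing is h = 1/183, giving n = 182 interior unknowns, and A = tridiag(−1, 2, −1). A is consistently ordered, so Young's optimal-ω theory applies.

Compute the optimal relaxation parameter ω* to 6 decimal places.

ω* = 1.966247

spectrum of D⁻¹(L+U) = {cos(kπ/183) : 1≤k≤182}; ρ_J = cos(π/183) = 0.999853.
root = sin(π/183) = 0.0171663  (since 1−cos² = sin²).
[ω*] 2 ÷ (1 + 0.0171663) = 2 ÷ 1.0171663 = 1.966247.
[ρ_SOR] ω* − 1 = 0.966247.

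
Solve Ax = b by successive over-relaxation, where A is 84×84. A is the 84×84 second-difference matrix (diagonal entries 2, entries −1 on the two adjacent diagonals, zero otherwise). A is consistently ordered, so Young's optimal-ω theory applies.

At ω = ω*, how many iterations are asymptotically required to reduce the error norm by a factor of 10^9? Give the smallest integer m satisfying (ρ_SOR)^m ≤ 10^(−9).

n=84: λ(B_J) = 1 − λ(A)/2 = cos(kπ/85); k=1 gives ρ_J = 0.9993171.
root = sin(π/85) = 0.0369515  (since 1−cos² = sin²).
So ω* = 2/1.0369515 = 1.9287305 (Young).
ρ(B_{ω*}) = ω*−1 = 0.9287305
9·ln10 = 20.7233; −ln(0.9287305) = 0.0739367; m = ⌈20.7233/0.0739367⌉ = ⌈280.284⌉ = 281.

m = 281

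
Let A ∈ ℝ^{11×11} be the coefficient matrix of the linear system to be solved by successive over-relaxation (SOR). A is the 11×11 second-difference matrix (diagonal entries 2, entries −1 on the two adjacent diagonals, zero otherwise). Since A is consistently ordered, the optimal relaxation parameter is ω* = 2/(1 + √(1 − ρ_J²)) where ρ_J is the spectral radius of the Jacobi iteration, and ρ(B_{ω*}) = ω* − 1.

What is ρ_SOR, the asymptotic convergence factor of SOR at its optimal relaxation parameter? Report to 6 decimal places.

ρ_SOR = 0.588791

ρ_J = max_k |cos(kπ/12)| = cos(π/12) = 0.965926
√(1−ρ_J²) simplifies to sin(π/12) = 0.2588190.
So ω* = 2/1.2588190 = 1.588791 (Young).
[ρ_SOR] ω* − 1 = 0.588791.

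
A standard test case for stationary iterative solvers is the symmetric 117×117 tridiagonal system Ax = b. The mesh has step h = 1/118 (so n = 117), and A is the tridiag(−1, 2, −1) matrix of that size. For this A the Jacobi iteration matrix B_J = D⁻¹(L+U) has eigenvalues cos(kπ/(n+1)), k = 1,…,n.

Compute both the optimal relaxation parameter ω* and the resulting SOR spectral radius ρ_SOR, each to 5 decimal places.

ω* = 1.94814, ρ_SOR = 0.94814

With n=117, ρ(Jacobi) = cos(π/118) = 0.99965.
1 − cos²(π/118) = sin²(π/118) ⇒ √(1−ρ_J²) = sin(π/118) = 0.026621.
Then 2/(1+√(1−ρ_J²)) = 2/(1+0.026621); ω* = 2/1.026621 = 1.94814.
ρ(B_{ω*}) = ω*−1 = 0.94814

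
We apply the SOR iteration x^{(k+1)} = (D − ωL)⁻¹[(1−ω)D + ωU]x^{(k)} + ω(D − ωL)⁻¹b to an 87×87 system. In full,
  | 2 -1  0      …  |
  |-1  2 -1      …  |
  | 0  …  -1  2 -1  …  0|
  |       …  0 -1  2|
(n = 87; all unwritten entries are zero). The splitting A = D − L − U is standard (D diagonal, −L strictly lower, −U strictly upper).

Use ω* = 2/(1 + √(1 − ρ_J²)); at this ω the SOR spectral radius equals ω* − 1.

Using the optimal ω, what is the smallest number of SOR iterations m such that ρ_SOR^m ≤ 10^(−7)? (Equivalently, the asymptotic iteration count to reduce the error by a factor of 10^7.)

With n=87, ρ(Jacobi) = cos(π/88) = 0.9993628.
√(1−ρ_J²) simplifies to sin(π/88) = 0.0356923.
Then 2/(1+√(1−ρ_J²)) = 2/(1+0.0356923); ω* = 2/1.0356923 = 1.9310755.
and ρ(B_{ω*}) = 1.9310755 − 1 = 0.9310755.
7·ln10 = 16.1181; −ln(0.9310755) = 0.0714149; m = ⌈16.1181/0.0714149⌉ = ⌈225.697⌉ = 226.

m = 226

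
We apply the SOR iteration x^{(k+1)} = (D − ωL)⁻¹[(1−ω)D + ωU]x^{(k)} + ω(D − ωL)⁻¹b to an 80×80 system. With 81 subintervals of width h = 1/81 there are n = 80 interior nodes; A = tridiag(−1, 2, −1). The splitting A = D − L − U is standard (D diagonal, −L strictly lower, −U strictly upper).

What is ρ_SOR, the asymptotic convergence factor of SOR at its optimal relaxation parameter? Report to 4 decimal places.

B_J for the 80×80 system has eigenvalues cos(kπ/81); ρ_J = cos(π/81) = 0.9992.
√(1 − cos²(π/81)) = sin(π/81) ≈ 0.03878.
So ω* = 2/1.03878 = 1.9253 (Young).
[ρ_SOR] ω* − 1 = 0.9253.

ρ_SOR = 0.9253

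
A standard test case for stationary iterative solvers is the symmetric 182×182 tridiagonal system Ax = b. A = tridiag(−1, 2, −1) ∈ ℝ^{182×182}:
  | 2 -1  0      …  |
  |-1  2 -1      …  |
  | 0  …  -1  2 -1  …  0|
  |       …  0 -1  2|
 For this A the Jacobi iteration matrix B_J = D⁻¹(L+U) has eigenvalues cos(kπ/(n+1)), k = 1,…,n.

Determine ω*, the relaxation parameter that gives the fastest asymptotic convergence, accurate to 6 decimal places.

ω* = 1.966247

ρ_J = max_k |cos(kπ/183)| = cos(π/183) = 0.999853
√(1−ρ_J²) simplifies to sin(π/183) = 0.0171663.
Then 2/(1+√(1−ρ_J²)) = 2/(1+0.0171663); ω* = 2/1.0171663 = 1.966247.
ρ_SOR = ω* − 1 = 1.966247 − 1 = 0.966247.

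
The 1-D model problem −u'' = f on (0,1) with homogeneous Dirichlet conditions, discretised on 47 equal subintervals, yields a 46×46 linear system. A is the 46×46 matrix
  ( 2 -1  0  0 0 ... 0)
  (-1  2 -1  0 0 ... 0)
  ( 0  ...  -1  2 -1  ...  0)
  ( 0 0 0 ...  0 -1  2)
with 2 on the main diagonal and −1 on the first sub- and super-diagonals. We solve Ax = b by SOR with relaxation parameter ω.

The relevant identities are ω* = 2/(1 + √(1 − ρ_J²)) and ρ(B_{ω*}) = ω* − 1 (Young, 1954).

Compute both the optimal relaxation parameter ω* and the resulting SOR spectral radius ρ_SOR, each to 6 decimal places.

ω* = 1.874779, ρ_SOR = 0.874779

With n=46, ρ(Jacobi) = cos(π/47) = 0.997767.
√(1−ρ_J²) simplifies to sin(π/47) = 0.0667926.
ω* = 2 / (1 + 0.0667926) = 2 / 1.0667926 ≈ 1.874779.
ρ_SOR = ω* − 1 = 1.874779 − 1 = 0.874779.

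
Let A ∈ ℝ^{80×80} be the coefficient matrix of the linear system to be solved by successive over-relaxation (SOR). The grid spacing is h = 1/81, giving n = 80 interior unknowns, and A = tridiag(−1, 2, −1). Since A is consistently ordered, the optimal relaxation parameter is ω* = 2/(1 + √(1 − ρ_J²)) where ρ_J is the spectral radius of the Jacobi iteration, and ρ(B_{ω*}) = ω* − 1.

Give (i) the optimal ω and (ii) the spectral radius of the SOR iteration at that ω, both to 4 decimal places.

ω* = 1.9253, ρ_SOR = 0.9253

spectrum of D⁻¹(L+U) = {cos(kπ/81) : 1≤k≤80}; ρ_J = cos(π/81) = 0.9992.
√(1−ρ_J²) = |sin(π/81)| = 0.03878
Young: ω* = 2/(1+√(1−ρ_J²)) = 2/(1+0.03878) = 2/1.03878 = 1.9253.
ρ_SOR = ω* − 1 ≈ 0.9253.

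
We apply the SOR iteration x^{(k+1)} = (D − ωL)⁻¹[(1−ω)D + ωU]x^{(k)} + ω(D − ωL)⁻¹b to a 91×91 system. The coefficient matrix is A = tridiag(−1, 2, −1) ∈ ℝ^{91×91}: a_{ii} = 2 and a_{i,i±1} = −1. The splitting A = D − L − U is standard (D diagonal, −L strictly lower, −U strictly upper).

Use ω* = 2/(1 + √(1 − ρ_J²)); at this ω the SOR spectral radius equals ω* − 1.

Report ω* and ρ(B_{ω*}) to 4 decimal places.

ω* = 1.9340, ρ_SOR = 0.9340

ρ_J = max_k |cos(kπ/92)| = cos(π/92) = 0.9994
√(1−ρ_J²) = |sin(π/92)| = 0.03414
ω* = 2/(1+0.03414) = 1.9340
[ρ_SOR] ω* − 1 = 0.9340.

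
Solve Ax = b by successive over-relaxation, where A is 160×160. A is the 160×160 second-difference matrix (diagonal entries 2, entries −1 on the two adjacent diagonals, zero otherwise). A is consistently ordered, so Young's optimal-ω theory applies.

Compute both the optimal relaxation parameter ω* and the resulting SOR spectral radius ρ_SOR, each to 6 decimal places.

ω* = 1.961723, ρ_SOR = 0.961723

[ρ_J] n=160: ρ(B_J) = cos(π/(n+1)) = cos(π/161) = 0.999810.
√(1−ρ_J²) = |sin(π/161)| = 0.0195118
Then 2/(1+√(1−ρ_J²)) = 2/(1+0.0195118); ω* = 2/1.0195118 = 1.961723.
ρ(B_{ω*}) = ω*−1 = 0.961723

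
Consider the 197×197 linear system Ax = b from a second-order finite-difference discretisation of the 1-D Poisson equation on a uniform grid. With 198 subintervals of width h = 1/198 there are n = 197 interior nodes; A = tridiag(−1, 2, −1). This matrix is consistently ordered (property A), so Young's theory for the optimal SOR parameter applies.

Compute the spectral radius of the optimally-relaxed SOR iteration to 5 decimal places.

ρ_J = max_k |cos(kπ/198)| = cos(π/198) = 0.99987
√(1−ρ_J²) simplifies to sin(π/198) = 0.015866.
ω* = 2 / (1 + 0.015866) = 2 / 1.015866 ≈ 1.96876.
and ρ(B_{ω*}) = 1.96876 − 1 = 0.96876.

ρ_SOR = 0.96876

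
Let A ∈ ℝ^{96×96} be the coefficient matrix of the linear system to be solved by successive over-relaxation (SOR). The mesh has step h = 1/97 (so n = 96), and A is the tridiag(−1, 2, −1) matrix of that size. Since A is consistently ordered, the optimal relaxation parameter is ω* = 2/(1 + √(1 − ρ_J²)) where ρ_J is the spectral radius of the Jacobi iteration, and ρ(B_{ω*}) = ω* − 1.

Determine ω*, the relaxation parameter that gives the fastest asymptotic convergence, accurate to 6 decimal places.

½·tridiag(1,0,1) at n=96: λ_k = cos(kπ/97); max |λ| at k=1 ⇒ ρ_J = cos(π/97) ≈ 0.999476.
√(1 − cos²(π/97)) = sin(π/97) ≈ 0.0323819.
[ω*] 2 ÷ (1 + 0.0323819) = 2 ÷ 1.0323819 = 1.937268.
ρ_SOR = ω* − 1 = 1.937268 − 1 = 0.937268.

ω* = 1.937268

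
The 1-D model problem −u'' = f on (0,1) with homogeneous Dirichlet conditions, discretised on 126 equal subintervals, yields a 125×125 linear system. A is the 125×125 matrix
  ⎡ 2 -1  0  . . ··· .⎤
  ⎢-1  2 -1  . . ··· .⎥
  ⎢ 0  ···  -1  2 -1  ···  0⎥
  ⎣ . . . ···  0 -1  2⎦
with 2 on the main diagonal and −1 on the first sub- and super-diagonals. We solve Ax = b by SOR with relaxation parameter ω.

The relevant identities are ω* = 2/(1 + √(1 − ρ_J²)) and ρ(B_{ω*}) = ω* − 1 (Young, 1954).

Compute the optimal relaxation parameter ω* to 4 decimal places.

spectrum of D⁻¹(L+U) = {cos(kπ/126) : 1≤k≤125}; ρ_J = cos(π/126) = 0.9997.
√(1 − cos²(π/126)) = sin(π/126) ≈ 0.02493.
ω* = 2/(1+0.02493) = 1.9514
ρ_SOR = ω* − 1 ≈ 0.9514.

ω* = 1.9514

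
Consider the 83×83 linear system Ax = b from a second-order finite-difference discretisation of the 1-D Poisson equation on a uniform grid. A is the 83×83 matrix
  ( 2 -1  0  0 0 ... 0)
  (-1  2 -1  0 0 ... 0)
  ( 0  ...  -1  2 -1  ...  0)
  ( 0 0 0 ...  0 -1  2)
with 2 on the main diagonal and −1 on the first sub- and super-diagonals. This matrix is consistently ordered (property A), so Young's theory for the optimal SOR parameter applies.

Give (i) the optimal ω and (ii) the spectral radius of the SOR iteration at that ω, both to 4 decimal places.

ω* = 1.9279, ρ_SOR = 0.9279

ρ_J = max_k |cos(kπ/84)| = cos(π/84) = 0.9993
1 − cos²(π/84) = sin²(π/84) ⇒ √(1−ρ_J²) = sin(π/84) = 0.03739.
ω* = 2 / (1 + 0.03739) = 2 / 1.03739 ≈ 1.9279.
Hence ρ(B_{ω*}) = 1.9279 − 1 = 0.9279.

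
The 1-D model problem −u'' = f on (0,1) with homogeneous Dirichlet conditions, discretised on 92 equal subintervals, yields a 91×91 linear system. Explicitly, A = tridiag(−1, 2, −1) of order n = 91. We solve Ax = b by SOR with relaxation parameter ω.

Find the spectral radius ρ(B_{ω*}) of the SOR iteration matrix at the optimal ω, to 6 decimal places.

With n=91, ρ(Jacobi) = cos(π/92) = 0.999417.
√(1−ρ_J²) = |sin(π/92)| = 0.0341411
So ω* = 2/1.0341411 = 1.933972 (Young).
ρ(B_{ω*}) = ω*−1 = 0.933972

ρ_SOR = 0.933972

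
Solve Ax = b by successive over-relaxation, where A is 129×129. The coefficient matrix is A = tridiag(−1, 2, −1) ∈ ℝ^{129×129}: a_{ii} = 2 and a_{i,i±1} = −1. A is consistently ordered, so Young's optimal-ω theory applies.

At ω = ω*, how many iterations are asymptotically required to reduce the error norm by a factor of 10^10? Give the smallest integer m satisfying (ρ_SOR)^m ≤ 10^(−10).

With n=129, ρ(Jacobi) = cos(π/130) = 0.9997080.
√(1 − cos²(π/130)) = sin(π/130) ≈ 0.0241637.
ω* = 2/(1+0.0241637) = 1.9528128
At ω = 1.9528128 every |λ(B_ω)| = ω−1, so ρ_SOR = 0.9528128.
Need (0.9528128)^m ≤ 10^(−10): m ≥ 10·ln10/|ln 0.9528128| = 23.0259/0.0483368 = 476.364 ⇒ m = 477.

m = 477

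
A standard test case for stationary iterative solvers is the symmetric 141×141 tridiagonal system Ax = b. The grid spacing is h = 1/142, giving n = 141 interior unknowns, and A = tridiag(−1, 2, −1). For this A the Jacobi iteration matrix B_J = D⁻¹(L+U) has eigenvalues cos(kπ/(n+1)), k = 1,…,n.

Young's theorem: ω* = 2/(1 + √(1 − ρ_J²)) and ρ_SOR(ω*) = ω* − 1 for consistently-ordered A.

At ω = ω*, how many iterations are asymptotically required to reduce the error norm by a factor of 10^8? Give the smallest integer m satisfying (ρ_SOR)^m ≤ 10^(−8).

With n=141, ρ(Jacobi) = cos(π/142) = 0.9997553.
√(1−ρ_J²) simplifies to sin(π/142) = 0.0221221.
ω* = 2/(1+0.0221221) = 1.9567134
ρ_SOR = ω* − 1 = 1.9567134 − 1 = 0.9567134.
(0.9567134)^m ≤ 10^{−8}  ⇒  m·ln(0.9567134) ≤ −8·ln10  ⇒  m ≥ 416.274  ⇒  m = 417

m = 417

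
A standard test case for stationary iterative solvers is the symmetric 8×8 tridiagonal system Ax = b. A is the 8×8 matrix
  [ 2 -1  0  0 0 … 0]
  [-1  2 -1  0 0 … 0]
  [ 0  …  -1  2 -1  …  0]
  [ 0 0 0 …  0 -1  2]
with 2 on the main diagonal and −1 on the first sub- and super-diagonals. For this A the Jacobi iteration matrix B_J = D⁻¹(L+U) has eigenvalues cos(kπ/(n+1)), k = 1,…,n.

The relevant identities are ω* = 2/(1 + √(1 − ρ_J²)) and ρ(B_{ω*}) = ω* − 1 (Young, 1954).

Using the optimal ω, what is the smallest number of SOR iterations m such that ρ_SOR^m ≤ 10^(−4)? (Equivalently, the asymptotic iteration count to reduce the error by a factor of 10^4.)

m = 13

ρ_J = max_k |cos(kπ/9)| = cos(π/9) = 0.9396926
√(1−ρ_J²) = |sin(π/9)| = 0.3420201
Then 2/(1+√(1−ρ_J²)) = 2/(1+0.3420201); ω* = 2/1.3420201 = 1.4902906.
Hence ρ(B_{ω*}) = 1.4902906 − 1 = 0.4902906.
4·ln10 = 9.21034; −ln(0.4902906) = 0.712757; m = ⌈9.21034/0.712757⌉ = ⌈12.922⌉ = 13.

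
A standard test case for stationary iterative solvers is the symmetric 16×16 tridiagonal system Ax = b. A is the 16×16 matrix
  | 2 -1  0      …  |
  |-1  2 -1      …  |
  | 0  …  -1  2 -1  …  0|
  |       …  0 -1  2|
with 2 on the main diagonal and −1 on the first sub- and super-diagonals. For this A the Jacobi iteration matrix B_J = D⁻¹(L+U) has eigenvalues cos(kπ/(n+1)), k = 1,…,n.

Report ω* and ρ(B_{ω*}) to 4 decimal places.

With n=16, ρ(Jacobi) = cos(π/17) = 0.9830.
√(1 − cos²(π/17)) = sin(π/17) ≈ 0.18375.
So ω* = 2/1.18375 = 1.6895 (Young).
ρ(B_{ω*}) = ω*−1 = 0.6895

ω* = 1.6895, ρ_SOR = 0.6895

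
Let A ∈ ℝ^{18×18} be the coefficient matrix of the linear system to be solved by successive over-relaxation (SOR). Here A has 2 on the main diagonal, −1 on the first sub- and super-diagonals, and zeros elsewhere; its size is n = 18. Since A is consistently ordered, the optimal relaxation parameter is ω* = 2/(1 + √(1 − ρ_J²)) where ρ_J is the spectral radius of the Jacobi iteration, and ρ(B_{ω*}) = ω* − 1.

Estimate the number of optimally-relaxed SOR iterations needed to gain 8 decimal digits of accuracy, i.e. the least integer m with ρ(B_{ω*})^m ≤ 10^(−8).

n=18: λ(B_J) = 1 − λ(A)/2 = cos(kπ/19); k=1 gives ρ_J = 0.9863613.
√(1 − cos²(π/19)) = sin(π/19) ≈ 0.1645946.
ω* = 2 / (1 + 0.1645946) = 2 / 1.1645946 ≈ 1.7173358.
ρ_SOR = ω* − 1 ≈ 0.7173358.
ρ_SOR^m ≤ 10^(−8) ⇔ m ≥ 8·ln10/(−ln 0.7173358) = 18.4207/0.332211 = 55.449; m = ⌈55.449⌉ = 56.

m = 56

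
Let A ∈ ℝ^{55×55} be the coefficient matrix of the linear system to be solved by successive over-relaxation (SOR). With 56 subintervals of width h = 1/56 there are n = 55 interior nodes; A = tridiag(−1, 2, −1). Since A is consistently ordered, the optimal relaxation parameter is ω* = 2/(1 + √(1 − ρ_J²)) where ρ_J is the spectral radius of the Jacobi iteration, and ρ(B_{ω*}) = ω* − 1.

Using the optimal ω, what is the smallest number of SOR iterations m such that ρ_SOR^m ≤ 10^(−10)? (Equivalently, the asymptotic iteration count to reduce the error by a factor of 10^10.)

m = 206

n=55: λ(B_J) = 1 − λ(A)/2 = cos(kπ/56); k=1 gives ρ_J = 0.9984268.
√(1 − cos²(π/56)) = sin(π/56) ≈ 0.0560704.
So ω* = 2/1.0560704 = 1.8938131 (Young).
ρ_SOR = ω* − 1 = 1.8938131 − 1 = 0.8938131.
ρ_SOR^m ≤ 10^(−10) ⇔ m ≥ 10·ln10/(−ln 0.8938131) = 23.0259/0.112259 = 205.114; m = ⌈205.114⌉ = 206.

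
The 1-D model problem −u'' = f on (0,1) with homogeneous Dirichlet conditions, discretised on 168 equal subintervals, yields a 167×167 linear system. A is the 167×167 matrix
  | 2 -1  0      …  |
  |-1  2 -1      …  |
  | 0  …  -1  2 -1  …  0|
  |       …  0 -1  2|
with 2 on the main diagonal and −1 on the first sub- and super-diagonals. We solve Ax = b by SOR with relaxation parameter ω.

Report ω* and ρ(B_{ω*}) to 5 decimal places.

ω* = 1.96329, ρ_SOR = 0.96329

spectrum of D⁻¹(L+U) = {cos(kπ/168) : 1≤k≤167}; ρ_J = cos(π/168) = 0.99983.
root = sin(π/168) = 0.018699  (since 1−cos² = sin²).
ω* = 2/(1+0.018699) = 1.96329
ρ_SOR = ω* − 1 ≈ 0.96329.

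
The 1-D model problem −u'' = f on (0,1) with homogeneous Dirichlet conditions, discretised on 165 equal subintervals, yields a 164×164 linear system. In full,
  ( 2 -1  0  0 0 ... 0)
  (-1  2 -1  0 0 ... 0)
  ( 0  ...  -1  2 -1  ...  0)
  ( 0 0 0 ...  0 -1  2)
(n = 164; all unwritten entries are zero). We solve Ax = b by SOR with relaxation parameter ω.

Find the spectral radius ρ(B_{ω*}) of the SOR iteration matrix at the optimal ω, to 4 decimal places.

ρ_SOR = 0.9626

n=164: λ(B_J) = 1 − λ(A)/2 = cos(kπ/165); k=1 gives ρ_J = 0.9998.
√(1 − cos²(π/165)) = sin(π/165) ≈ 0.01904.
Then 2/(1+√(1−ρ_J²)) = 2/(1+0.01904); ω* = 2/1.01904 = 1.9626.
ρ_SOR = ω* − 1 ≈ 0.9626.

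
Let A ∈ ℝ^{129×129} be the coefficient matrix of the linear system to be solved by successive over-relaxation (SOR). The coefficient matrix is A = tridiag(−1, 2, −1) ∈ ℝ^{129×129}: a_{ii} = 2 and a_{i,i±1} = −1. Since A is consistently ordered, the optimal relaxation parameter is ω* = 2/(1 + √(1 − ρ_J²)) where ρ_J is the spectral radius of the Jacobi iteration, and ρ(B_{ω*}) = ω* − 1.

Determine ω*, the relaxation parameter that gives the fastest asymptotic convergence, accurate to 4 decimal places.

ω* = 1.9528

½·tridiag(1,0,1) at n=129: λ_k = cos(kπ/130); max |λ| at k=1 ⇒ ρ_J = cos(π/130) ≈ 0.9997.
√(1−ρ_J²) = |sin(π/130)| = 0.02416
ω* = 2 / (1 + 0.02416) = 2 / 1.02416 ≈ 1.9528.
Hence ρ(B_{ω*}) = 1.9528 − 1 = 0.9528.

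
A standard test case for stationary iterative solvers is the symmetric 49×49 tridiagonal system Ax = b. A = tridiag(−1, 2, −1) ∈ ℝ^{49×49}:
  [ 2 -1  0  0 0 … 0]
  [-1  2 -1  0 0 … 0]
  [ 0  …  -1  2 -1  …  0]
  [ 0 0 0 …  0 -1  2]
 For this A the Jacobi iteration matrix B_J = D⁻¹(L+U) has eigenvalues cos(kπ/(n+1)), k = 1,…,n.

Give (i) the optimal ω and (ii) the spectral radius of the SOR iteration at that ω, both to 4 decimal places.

B_J for the 49×49 system has eigenvalues cos(kπ/50); ρ_J = cos(π/50) = 0.9980.
1 − cos²(π/50) = sin²(π/50) ⇒ √(1−ρ_J²) = sin(π/50) = 0.06279.
So ω* = 2/1.06279 = 1.8818 (Young).
and ρ(B_{ω*}) = 1.8818 − 1 = 0.8818.

ω* = 1.8818, ρ_SOR = 0.8818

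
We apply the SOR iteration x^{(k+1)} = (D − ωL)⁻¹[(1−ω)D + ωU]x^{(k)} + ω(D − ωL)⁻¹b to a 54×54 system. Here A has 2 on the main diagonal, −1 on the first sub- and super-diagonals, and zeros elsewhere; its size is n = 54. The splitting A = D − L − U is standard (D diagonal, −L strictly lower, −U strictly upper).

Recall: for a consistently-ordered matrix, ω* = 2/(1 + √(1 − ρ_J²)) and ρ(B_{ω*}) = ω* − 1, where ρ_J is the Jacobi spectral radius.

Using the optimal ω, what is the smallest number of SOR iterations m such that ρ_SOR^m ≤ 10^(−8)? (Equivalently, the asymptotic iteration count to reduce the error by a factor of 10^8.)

n=54: λ(B_J) = 1 − λ(A)/2 = cos(kπ/55); k=1 gives ρ_J = 0.9983691.
√(1 − cos²(π/55)) = sin(π/55) ≈ 0.0570888.
Young: ω* = 2/(1+√(1−ρ_J²)) = 2/(1+0.0570888) = 2/1.0570888 = 1.8919886.
and ρ(B_{ω*}) = 1.8919886 − 1 = 0.8919886.
For 8 digits: m = 8·ln10 / (−ln 0.8919886) = 18.4207/0.114302 = 161.158; round up → m = 162.

m = 162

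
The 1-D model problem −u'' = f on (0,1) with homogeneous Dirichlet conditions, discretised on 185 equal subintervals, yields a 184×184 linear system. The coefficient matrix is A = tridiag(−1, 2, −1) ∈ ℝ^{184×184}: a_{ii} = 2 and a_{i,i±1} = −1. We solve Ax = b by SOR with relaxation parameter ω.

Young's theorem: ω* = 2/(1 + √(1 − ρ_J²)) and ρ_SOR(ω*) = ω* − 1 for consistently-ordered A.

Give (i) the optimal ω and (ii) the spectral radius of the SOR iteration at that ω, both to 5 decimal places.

ω* = 1.96661, ρ_SOR = 0.96661

spectrum of D⁻¹(L+U) = {cos(kπ/185) : 1≤k≤184}; ρ_J = cos(π/185) = 0.99986.
√(1−ρ_J²) = |sin(π/185)| = 0.016981
ω* = 2/(1+0.016981) = 1.96661
[ρ_SOR] ω* − 1 = 0.96661.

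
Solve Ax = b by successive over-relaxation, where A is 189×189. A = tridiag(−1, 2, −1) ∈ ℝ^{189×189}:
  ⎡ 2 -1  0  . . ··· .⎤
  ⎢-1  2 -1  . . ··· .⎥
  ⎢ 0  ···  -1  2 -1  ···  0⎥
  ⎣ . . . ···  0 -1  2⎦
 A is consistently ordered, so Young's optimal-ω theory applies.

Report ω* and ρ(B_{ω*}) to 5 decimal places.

ω* = 1.96747, ρ_SOR = 0.96747

[ρ_J] n=189: ρ(B_J) = cos(π/(n+1)) = cos(π/190) = 0.99986.
√(1−ρ_J²) = |sin(π/190)| = 0.016534
ω* = 2/(1+0.016534) = 1.96747
At ω = 1.96747 every |λ(B_ω)| = ω−1, so ρ_SOR = 0.96747.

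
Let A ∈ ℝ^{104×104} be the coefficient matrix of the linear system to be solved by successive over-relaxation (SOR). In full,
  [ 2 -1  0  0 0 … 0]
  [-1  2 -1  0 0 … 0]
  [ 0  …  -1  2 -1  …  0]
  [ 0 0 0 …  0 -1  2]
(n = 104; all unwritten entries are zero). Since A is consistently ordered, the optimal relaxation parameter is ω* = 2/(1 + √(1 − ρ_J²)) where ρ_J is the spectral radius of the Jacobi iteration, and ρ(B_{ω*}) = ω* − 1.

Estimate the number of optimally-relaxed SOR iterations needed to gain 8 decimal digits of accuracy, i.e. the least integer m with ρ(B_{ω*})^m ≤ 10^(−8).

½·tridiag(1,0,1) at n=104: λ_k = cos(kπ/105); max |λ| at k=1 ⇒ ρ_J = cos(π/105) ≈ 0.9995524.
1 − cos²(π/105) = sin²(π/105) ⇒ √(1−ρ_J²) = sin(π/105) = 0.0299155.
[ω*] 2 ÷ (1 + 0.0299155) = 2 ÷ 1.0299155 = 1.9419069.
ρ_SOR = ω* − 1 ≈ 0.9419069.
Need (0.9419069)^m ≤ 10^(−8): m ≥ 8·ln10/|ln 0.9419069| = 18.4207/0.0598488 = 307.787 ⇒ m = 308.

m = 308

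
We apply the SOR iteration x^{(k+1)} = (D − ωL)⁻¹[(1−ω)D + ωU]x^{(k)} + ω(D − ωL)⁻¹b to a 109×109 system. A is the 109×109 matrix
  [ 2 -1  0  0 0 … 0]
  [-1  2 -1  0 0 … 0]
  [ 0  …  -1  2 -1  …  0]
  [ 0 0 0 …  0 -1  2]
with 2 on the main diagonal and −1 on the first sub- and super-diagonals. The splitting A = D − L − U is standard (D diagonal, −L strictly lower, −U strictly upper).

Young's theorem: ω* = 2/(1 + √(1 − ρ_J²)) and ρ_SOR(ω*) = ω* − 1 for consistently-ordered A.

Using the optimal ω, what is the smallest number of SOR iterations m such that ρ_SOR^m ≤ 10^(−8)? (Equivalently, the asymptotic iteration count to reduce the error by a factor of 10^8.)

½·tridiag(1,0,1) at n=109: λ_k = cos(kπ/110); max |λ| at k=1 ⇒ ρ_J = cos(π/110) ≈ 0.9995922.
root = sin(π/110) = 0.0285561  (since 1−cos² = sin²).
Young: ω* = 2/(1+√(1−ρ_J²)) = 2/(1+0.0285561) = 2/1.0285561 = 1.9444734.
and ρ(B_{ω*}) = 1.9444734 − 1 = 0.9444734.
For 8 digits: m = 8·ln10 / (−ln 0.9444734) = 18.4207/0.0571278 = 322.447; round up → m = 323.

m = 323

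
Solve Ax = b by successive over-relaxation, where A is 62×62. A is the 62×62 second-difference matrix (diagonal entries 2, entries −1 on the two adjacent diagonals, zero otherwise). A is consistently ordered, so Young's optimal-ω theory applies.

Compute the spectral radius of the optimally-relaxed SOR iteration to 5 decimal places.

With n=62, ρ(Jacobi) = cos(π/63) = 0.99876.
1 − cos²(π/63) = sin²(π/63) ⇒ √(1−ρ_J²) = sin(π/63) = 0.049846.
Then 2/(1+√(1−ρ_J²)) = 2/(1+0.049846); ω* = 2/1.049846 = 1.90504.
and ρ(B_{ω*}) = 1.90504 − 1 = 0.90504.

ρ_SOR = 0.90504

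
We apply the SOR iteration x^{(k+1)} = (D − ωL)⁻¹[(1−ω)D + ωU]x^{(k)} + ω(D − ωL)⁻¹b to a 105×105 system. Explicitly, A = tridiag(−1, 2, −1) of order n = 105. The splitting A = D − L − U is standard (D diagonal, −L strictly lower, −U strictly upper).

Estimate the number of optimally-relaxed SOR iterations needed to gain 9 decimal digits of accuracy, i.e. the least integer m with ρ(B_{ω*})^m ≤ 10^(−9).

n=105: λ(B_J) = 1 − λ(A)/2 = cos(kπ/106); k=1 gives ρ_J = 0.9995608.
1 − cos²(π/106) = sin²(π/106) ⇒ √(1−ρ_J²) = sin(π/106) = 0.0296333.
ω* = 2/(1 + 0.0296333) = 2/1.0296333 = 1.9424391.
[ρ_SOR] ω* − 1 = 0.9424391.
Need (0.9424391)^m ≤ 10^(−9): m ≥ 9·ln10/|ln 0.9424391| = 20.7233/0.059284 = 349.560 ⇒ m = 350.

m = 350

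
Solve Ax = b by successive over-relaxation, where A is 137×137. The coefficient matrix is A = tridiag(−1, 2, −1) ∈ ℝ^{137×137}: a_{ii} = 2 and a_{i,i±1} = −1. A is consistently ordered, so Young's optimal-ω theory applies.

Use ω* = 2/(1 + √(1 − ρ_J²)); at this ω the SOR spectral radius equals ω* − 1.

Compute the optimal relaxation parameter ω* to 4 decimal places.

ω* = 1.9555

With n=137, ρ(Jacobi) = cos(π/138) = 0.9997.
√(1−ρ_J²) = |sin(π/138)| = 0.02276
ω* = 2/(1+0.02276) = 1.9555
[ρ_SOR] ω* − 1 = 0.9555.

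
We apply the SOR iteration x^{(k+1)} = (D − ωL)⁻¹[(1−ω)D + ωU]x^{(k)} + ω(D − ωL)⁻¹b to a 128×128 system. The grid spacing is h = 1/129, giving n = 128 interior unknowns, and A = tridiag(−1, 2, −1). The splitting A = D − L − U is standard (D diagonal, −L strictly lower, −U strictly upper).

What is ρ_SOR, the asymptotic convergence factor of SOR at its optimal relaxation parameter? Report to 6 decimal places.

ρ_SOR = 0.952456

spectrum of D⁻¹(L+U) = {cos(kπ/129) : 1≤k≤128}; ρ_J = cos(π/129) = 0.999703.
1 − cos²(π/129) = sin²(π/129) ⇒ √(1−ρ_J²) = sin(π/129) = 0.0243510.
Young: ω* = 2/(1+√(1−ρ_J²)) = 2/(1+0.0243510) = 2/1.0243510 = 1.952456.
At ω = 1.952456 every |λ(B_ω)| = ω−1, so ρ_SOR = 0.952456.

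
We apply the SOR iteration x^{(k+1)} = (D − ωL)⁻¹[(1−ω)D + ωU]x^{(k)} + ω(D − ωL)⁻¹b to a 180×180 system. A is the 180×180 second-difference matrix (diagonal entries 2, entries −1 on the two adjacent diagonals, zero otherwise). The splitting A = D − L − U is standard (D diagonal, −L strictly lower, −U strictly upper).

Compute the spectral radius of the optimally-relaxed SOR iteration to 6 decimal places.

ρ_SOR = 0.965880

With n=180, ρ(Jacobi) = cos(π/181) = 0.999849.
√(1 − cos²(π/181)) = sin(π/181) ≈ 0.0173560.
ω* = 2/(1+0.0173560) = 1.965880
ρ_SOR = ω* − 1 = 1.965880 − 1 = 0.965880.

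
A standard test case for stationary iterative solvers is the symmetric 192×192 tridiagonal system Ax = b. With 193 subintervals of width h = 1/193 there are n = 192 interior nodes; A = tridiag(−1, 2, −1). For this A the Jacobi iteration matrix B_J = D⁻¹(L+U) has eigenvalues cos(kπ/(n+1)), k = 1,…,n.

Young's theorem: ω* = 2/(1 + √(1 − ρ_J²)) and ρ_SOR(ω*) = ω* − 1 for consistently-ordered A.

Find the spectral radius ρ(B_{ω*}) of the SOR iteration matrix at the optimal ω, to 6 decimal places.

spectrum of D⁻¹(L+U) = {cos(kπ/193) : 1≤k≤192}; ρ_J = cos(π/193) = 0.999868.
√(1−ρ_J²) simplifies to sin(π/193) = 0.0162770.
Young: ω* = 2/(1+√(1−ρ_J²)) = 2/(1+0.0162770) = 2/1.0162770 = 1.967967.
ρ_SOR = ω* − 1 ≈ 0.967967.

ρ_SOR = 0.967967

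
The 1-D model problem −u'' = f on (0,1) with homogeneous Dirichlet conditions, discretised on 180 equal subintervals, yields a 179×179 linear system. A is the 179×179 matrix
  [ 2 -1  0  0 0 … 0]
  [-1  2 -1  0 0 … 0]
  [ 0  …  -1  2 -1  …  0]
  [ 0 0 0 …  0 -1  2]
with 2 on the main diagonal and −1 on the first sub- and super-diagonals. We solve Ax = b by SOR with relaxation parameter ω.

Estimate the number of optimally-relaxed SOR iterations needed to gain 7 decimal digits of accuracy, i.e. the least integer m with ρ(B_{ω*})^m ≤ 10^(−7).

n=179: λ(B_J) = 1 − λ(A)/2 = cos(kπ/180); k=1 gives ρ_J = 0.9998477.
√(1 − cos²(π/180)) = sin(π/180) ≈ 0.0174524.
So ω* = 2/1.0174524 = 1.9656939 (Young).
Hence ρ(B_{ω*}) = 1.9656939 − 1 = 0.9656939.
m ≥ 7·ln10 / (−ln 0.9656939) = 461.726; smallest integer m = 462.

m = 462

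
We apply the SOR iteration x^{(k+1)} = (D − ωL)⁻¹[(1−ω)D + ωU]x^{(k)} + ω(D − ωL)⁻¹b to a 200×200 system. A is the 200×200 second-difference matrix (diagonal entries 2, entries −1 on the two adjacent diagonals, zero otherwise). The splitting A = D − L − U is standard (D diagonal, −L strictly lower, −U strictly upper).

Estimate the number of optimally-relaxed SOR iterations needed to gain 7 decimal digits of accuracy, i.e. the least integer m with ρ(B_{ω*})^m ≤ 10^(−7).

[ρ_J] n=200: ρ(B_J) = cos(π/(n+1)) = cos(π/201) = 0.9998779.
√(1−ρ_J²) = |sin(π/201)| = 0.0156292
[ω*] 2 ÷ (1 + 0.0156292) = 2 ÷ 1.0156292 = 1.9692226.
[ρ_SOR] ω* − 1 = 0.9692226.
(0.9692226)^m ≤ 10^{−7}  ⇒  m·ln(0.9692226) ≤ −7·ln10  ⇒  m ≥ 515.598  ⇒  m = 516

m = 516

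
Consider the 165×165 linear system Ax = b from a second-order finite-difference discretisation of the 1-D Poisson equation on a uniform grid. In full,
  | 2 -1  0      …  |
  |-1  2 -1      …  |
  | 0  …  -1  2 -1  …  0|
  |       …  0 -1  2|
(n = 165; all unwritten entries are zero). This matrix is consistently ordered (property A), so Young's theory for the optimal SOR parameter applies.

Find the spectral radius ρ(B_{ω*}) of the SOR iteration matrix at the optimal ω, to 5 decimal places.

½·tridiag(1,0,1) at n=165: λ_k = cos(kπ/166); max |λ| at k=1 ⇒ ρ_J = cos(π/166) ≈ 0.99982.
√(1 − cos²(π/166)) = sin(π/166) ≈ 0.018924.
ω* = 2 / (1 + 0.018924) = 2 / 1.018924 ≈ 1.96285.
ρ_SOR = ω* − 1 = 1.96285 − 1 = 0.96285.

ρ_SOR = 0.96285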